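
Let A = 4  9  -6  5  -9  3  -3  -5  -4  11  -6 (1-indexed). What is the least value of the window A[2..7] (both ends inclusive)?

-9

Elements at indices 2..7: 9, -6, 5, -9, 3, -3
min(9, -6, 5, -9, 3, -3) = -9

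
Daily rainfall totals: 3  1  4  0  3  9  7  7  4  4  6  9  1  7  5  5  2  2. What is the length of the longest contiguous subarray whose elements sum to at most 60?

13

[3] sum 3 len 1
[3, 1] sum 4 len 2
[3, 1, 4] sum 8 len 3
[3, 1, 4, 0] sum 8 len 4
[3, 1, 4, 0, 3] sum 11 len 5
[3, 1, 4, 0, 3, 9] sum 20 len 6
[3, 1, 4, 0, 3, 9, 7] sum 27 len 7
[3, 1, 4, 0, 3, 9, 7, 7] sum 34 len 8
[3, 1, 4, 0, 3, 9, 7, 7, 4] sum 38 len 9
[3, 1, 4, 0, 3, 9, 7, 7, 4, 4] sum 42 len 10
[3, 1, 4, 0, 3, 9, 7, 7, 4, 4, 6] sum 48 len 11
[3, 1, 4, 0, 3, 9, 7, 7, 4, 4, 6, 9] sum 57 len 12
[3, 1, 4, 0, 3, 9, 7, 7, 4, 4, 6, 9, 1] sum 58 len 13
[0, 3, 9, 7, 7, 4, 4, 6, 9, 1, 7] sum 57 len 11
[9, 7, 7, 4, 4, 6, 9, 1, 7, 5] sum 59 len 10
[7, 7, 4, 4, 6, 9, 1, 7, 5, 5] sum 55 len 10
[7, 7, 4, 4, 6, 9, 1, 7, 5, 5, 2] sum 57 len 11
[7, 7, 4, 4, 6, 9, 1, 7, 5, 5, 2, 2] sum 59 len 12
Longest length seen: 13.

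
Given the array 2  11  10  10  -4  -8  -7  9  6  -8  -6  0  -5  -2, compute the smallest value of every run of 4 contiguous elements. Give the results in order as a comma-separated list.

Sliding a size-4 window across the 14 values:
2 11 10 10 → min 2
11 10 10 -4 → min -4
10 10 -4 -8 → min -8
10 -4 -8 -7 → min -8
-4 -8 -7 9 → min -8
-8 -7 9 6 → min -8
-7 9 6 -8 → min -8
9 6 -8 -6 → min -8
6 -8 -6 0 → min -8
-8 -6 0 -5 → min -8
-6 0 -5 -2 → min -6

2, -4, -8, -8, -8, -8, -8, -8, -8, -8, -6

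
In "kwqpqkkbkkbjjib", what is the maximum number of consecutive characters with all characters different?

4

add k: [k] len 1
add w: [k, w] len 2
add q: [k, w, q] len 3
add p: [k, w, q, p] len 4
add q (repeat q, move left end past it): [p, q] len 2
add k: [p, q, k] len 3
add k (repeat k, move left end past it): [k] len 1
add b: [k, b] len 2
add k (repeat k, move left end past it): [b, k] len 2
add k (repeat k, move left end past it): [k] len 1
add b: [k, b] len 2
add j: [k, b, j] len 3
add j (repeat j, move left end past it): [j] len 1
add i: [j, i] len 2
add b: [j, i, b] len 3
Longest all-distinct length: 4.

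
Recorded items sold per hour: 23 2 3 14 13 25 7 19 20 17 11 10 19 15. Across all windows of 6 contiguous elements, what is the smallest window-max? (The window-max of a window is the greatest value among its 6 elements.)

Window maxs for each of the 9 positions:
[23, 2, 3, 14, 13, 25] → max 25
[2, 3, 14, 13, 25, 7] → max 25
[3, 14, 13, 25, 7, 19] → max 25
[14, 13, 25, 7, 19, 20] → max 25
[13, 25, 7, 19, 20, 17] → max 25
[25, 7, 19, 20, 17, 11] → max 25
[7, 19, 20, 17, 11, 10] → max 20
[19, 20, 17, 11, 10, 19] → max 20
[20, 17, 11, 10, 19, 15] → max 20
Smallest of these is 20.

20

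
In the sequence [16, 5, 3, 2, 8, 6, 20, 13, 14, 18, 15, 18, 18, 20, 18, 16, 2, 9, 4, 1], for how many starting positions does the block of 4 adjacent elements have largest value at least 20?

8

[16, 5, 3, 2] → max 16
[5, 3, 2, 8] → max 8
[3, 2, 8, 6] → max 8
[2, 8, 6, 20] → max 20  ≥ 20 ✓
[8, 6, 20, 13] → max 20  ≥ 20 ✓
[6, 20, 13, 14] → max 20  ≥ 20 ✓
[20, 13, 14, 18] → max 20  ≥ 20 ✓
[13, 14, 18, 15] → max 18
[14, 18, 15, 18] → max 18
[18, 15, 18, 18] → max 18
[15, 18, 18, 20] → max 20  ≥ 20 ✓
[18, 18, 20, 18] → max 20  ≥ 20 ✓
[18, 20, 18, 16] → max 20  ≥ 20 ✓
[20, 18, 16, 2] → max 20  ≥ 20 ✓
[18, 16, 2, 9] → max 18
[16, 2, 9, 4] → max 16
[2, 9, 4, 1] → max 9
8 windows satisfy the condition.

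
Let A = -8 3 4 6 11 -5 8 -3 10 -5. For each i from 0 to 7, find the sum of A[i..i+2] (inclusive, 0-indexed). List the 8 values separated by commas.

-1, 13, 21, 12, 14, 0, 15, 2

(-8, 3, 4) → sum -1
(3, 4, 6) → sum 13
(4, 6, 11) → sum 21
(6, 11, -5) → sum 12
(11, -5, 8) → sum 14
(-5, 8, -3) → sum 0
(8, -3, 10) → sum 15
(-3, 10, -5) → sum 2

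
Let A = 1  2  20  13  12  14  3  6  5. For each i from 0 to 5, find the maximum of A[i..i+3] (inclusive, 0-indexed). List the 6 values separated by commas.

20, 20, 20, 14, 14, 14

1 2 20 13 → max 20
2 20 13 12 → max 20
20 13 12 14 → max 20
13 12 14 3 → max 14
12 14 3 6 → max 14
14 3 6 5 → max 14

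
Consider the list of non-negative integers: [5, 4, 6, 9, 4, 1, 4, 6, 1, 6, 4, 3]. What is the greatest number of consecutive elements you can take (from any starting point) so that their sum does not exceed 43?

9

Extend to the right; shrink from the left whenever the sum exceeds 43:
→ 5: sum 5, len 1
→ 4: sum 9, len 2
→ 6: sum 15, len 3
→ 9: sum 24, len 4
→ 4: sum 28, len 5
→ 1: sum 29, len 6
→ 4: sum 33, len 7
→ 6: sum 39, len 8
→ 1: sum 40, len 9
→ 6 (dropped 5): sum 41, len 9
→ 4 (dropped 4): sum 41, len 9
→ 3 (dropped 6): sum 38, len 9
Longest length seen: 9.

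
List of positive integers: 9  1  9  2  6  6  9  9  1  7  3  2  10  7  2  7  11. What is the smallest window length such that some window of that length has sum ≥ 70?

12

add 9: running sum 9 < 70
add 1: running sum 10 < 70
add 9: running sum 19 < 70
add 2: running sum 21 < 70
add 6: running sum 27 < 70
add 6: running sum 33 < 70
add 9: running sum 42 < 70
add 9: running sum 51 < 70
add 1: running sum 52 < 70
add 7: running sum 59 < 70
add 3: running sum 62 < 70
add 2: running sum 64 < 70
add 10: shortest ending here [9, 1, 9, 2, 6, 6, 9, 9, 1, 7, 3, 2, 10] sum 74, len 13
add 7: shortest ending here [9, 2, 6, 6, 9, 9, 1, 7, 3, 2, 10, 7] sum 71, len 12
add 2: shortest ending here [9, 2, 6, 6, 9, 9, 1, 7, 3, 2, 10, 7, 2] sum 73, len 13
add 7: shortest ending here [2, 6, 6, 9, 9, 1, 7, 3, 2, 10, 7, 2, 7] sum 71, len 13
add 11: shortest ending here [6, 9, 9, 1, 7, 3, 2, 10, 7, 2, 7, 11] sum 74, len 12
Shortest qualifying length: 12.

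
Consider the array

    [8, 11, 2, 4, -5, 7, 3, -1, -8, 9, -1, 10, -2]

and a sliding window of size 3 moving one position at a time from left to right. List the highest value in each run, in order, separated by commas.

11, 11, 4, 7, 7, 7, 3, 9, 9, 10, 10

8 11 2 → max 11
11 2 4 → max 11
2 4 -5 → max 4
4 -5 7 → max 7
-5 7 3 → max 7
7 3 -1 → max 7
3 -1 -8 → max 3
-1 -8 9 → max 9
-8 9 -1 → max 9
9 -1 10 → max 10
-1 10 -2 → max 10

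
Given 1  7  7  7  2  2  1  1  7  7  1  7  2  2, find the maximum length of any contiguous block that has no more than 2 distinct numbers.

Extend right; when distinct count exceeds 2, shrink from the left:
add 1: window [1] (1 distinct), len 1
add 7: window [1, 7] (2 distinct), len 2
add 7: window [1, 7, 7] (2 distinct), len 3
add 7: window [1, 7, 7, 7] (2 distinct), len 4
add 2: window [7, 7, 7, 2] (2 distinct), len 4
add 2: window [7, 7, 7, 2, 2] (2 distinct), len 5
add 1: window [2, 2, 1] (2 distinct), len 3
add 1: window [2, 2, 1, 1] (2 distinct), len 4
add 7: window [1, 1, 7] (2 distinct), len 3
add 7: window [1, 1, 7, 7] (2 distinct), len 4
add 1: window [1, 1, 7, 7, 1] (2 distinct), len 5
add 7: window [1, 1, 7, 7, 1, 7] (2 distinct), len 6
add 2: window [7, 2] (2 distinct), len 2
add 2: window [7, 2, 2] (2 distinct), len 3
Longest length with ≤2 distinct: 6.

6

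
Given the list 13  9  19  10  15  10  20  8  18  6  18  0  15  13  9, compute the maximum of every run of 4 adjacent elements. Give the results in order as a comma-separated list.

13 9 19 10 → max 19
9 19 10 15 → max 19
19 10 15 10 → max 19
10 15 10 20 → max 20
15 10 20 8 → max 20
10 20 8 18 → max 20
20 8 18 6 → max 20
8 18 6 18 → max 18
18 6 18 0 → max 18
6 18 0 15 → max 18
18 0 15 13 → max 18
0 15 13 9 → max 15

19, 19, 19, 20, 20, 20, 20, 18, 18, 18, 18, 15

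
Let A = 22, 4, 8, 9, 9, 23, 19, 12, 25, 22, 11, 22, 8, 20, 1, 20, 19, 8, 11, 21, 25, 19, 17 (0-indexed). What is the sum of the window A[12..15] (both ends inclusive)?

49

Elements at indices 12..15: 8, 20, 1, 20
sum(8, 20, 1, 20) = 49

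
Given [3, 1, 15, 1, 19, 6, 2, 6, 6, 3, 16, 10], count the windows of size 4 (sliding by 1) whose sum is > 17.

[3, 1, 15, 1] → sum 20  > 17 ✓
[1, 15, 1, 19] → sum 36  > 17 ✓
[15, 1, 19, 6] → sum 41  > 17 ✓
[1, 19, 6, 2] → sum 28  > 17 ✓
[19, 6, 2, 6] → sum 33  > 17 ✓
[6, 2, 6, 6] → sum 20  > 17 ✓
[2, 6, 6, 3] → sum 17
[6, 6, 3, 16] → sum 31  > 17 ✓
[6, 3, 16, 10] → sum 35  > 17 ✓
8 windows satisfy the condition.

8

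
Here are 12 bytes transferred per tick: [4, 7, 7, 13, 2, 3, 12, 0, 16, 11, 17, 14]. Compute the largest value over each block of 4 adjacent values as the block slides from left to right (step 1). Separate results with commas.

13, 13, 13, 13, 12, 16, 16, 17, 17

(4, 7, 7, 13) → max 13
(7, 7, 13, 2) → max 13
(7, 13, 2, 3) → max 13
(13, 2, 3, 12) → max 13
(2, 3, 12, 0) → max 12
(3, 12, 0, 16) → max 16
(12, 0, 16, 11) → max 16
(0, 16, 11, 17) → max 17
(16, 11, 17, 14) → max 17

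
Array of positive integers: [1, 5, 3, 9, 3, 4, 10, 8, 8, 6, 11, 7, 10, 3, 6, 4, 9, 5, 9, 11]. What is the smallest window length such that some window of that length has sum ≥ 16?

2

add 1: running sum 1 < 16
add 5: running sum 6 < 16
add 3: running sum 9 < 16
add 9: shortest ending here [5, 3, 9] sum 17, len 3
add 3: shortest ending here [5, 3, 9, 3] sum 20, len 4
add 4: shortest ending here [9, 3, 4] sum 16, len 3
add 10: shortest ending here [3, 4, 10] sum 17, len 3
add 8: shortest ending here [10, 8] sum 18, len 2
add 8: shortest ending here [8, 8] sum 16, len 2
add 6: shortest ending here [8, 8, 6] sum 22, len 3
add 11: shortest ending here [6, 11] sum 17, len 2
add 7: shortest ending here [11, 7] sum 18, len 2
add 10: shortest ending here [7, 10] sum 17, len 2
add 3: shortest ending here [7, 10, 3] sum 20, len 3
add 6: shortest ending here [10, 3, 6] sum 19, len 3
add 4: shortest ending here [10, 3, 6, 4] sum 23, len 4
add 9: shortest ending here [6, 4, 9] sum 19, len 3
add 5: shortest ending here [4, 9, 5] sum 18, len 3
add 9: shortest ending here [9, 5, 9] sum 23, len 3
add 11: shortest ending here [9, 11] sum 20, len 2
Shortest qualifying length: 2.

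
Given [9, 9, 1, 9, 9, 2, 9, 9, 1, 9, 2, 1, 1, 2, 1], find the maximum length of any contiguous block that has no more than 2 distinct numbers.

5

[9] 1 distinct, len 1
[9, 9] 1 distinct, len 2
[9, 9, 1] 2 distinct, len 3
[9, 9, 1, 9] 2 distinct, len 4
[9, 9, 1, 9, 9] 2 distinct, len 5
[9, 9, 2] 2 distinct, len 3
[9, 9, 2, 9] 2 distinct, len 4
[9, 9, 2, 9, 9] 2 distinct, len 5
[9, 9, 1] 2 distinct, len 3
[9, 9, 1, 9] 2 distinct, len 4
[9, 2] 2 distinct, len 2
[2, 1] 2 distinct, len 2
[2, 1, 1] 2 distinct, len 3
[2, 1, 1, 2] 2 distinct, len 4
[2, 1, 1, 2, 1] 2 distinct, len 5
Longest length with ≤2 distinct: 5.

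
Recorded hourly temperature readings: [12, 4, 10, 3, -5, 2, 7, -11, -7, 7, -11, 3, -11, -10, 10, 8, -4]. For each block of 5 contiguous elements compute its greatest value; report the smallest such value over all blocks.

12 4 10 3 -5 → max 12
4 10 3 -5 2 → max 10
10 3 -5 2 7 → max 10
3 -5 2 7 -11 → max 7
-5 2 7 -11 -7 → max 7
2 7 -11 -7 7 → max 7
7 -11 -7 7 -11 → max 7
-11 -7 7 -11 3 → max 7
-7 7 -11 3 -11 → max 7
7 -11 3 -11 -10 → max 7
-11 3 -11 -10 10 → max 10
3 -11 -10 10 8 → max 10
-11 -10 10 8 -4 → max 10
Smallest of these is 7.

7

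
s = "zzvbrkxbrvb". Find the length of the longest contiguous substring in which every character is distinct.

add z: [z] len 1
add z (repeat z, move left end past it): [z] len 1
add v: [z, v] len 2
add b: [z, v, b] len 3
add r: [z, v, b, r] len 4
add k: [z, v, b, r, k] len 5
add x: [z, v, b, r, k, x] len 6
add b (repeat b, move left end past it): [r, k, x, b] len 4
add r (repeat r, move left end past it): [k, x, b, r] len 4
add v: [k, x, b, r, v] len 5
add b (repeat b, move left end past it): [r, v, b] len 3
Longest all-distinct length: 6.

6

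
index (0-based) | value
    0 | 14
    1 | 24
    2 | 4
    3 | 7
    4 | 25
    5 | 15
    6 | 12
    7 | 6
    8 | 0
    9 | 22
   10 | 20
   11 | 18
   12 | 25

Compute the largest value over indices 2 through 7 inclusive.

25

Elements at indices 2..7: 4, 7, 25, 15, 12, 6
max(4, 7, 25, 15, 12, 6) = 25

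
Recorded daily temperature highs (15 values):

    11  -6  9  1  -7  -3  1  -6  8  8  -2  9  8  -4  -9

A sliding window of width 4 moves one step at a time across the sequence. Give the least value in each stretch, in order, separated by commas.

-6, -7, -7, -7, -7, -6, -6, -6, -2, -2, -4, -9

(11, -6, 9, 1) → min -6
(-6, 9, 1, -7) → min -7
(9, 1, -7, -3) → min -7
(1, -7, -3, 1) → min -7
(-7, -3, 1, -6) → min -7
(-3, 1, -6, 8) → min -6
(1, -6, 8, 8) → min -6
(-6, 8, 8, -2) → min -6
(8, 8, -2, 9) → min -2
(8, -2, 9, 8) → min -2
(-2, 9, 8, -4) → min -4
(9, 8, -4, -9) → min -9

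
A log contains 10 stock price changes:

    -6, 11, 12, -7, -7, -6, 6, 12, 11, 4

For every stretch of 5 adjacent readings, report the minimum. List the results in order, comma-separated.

-7, -7, -7, -7, -7, -6

-6 11 12 -7 -7 → min -7
11 12 -7 -7 -6 → min -7
12 -7 -7 -6 6 → min -7
-7 -7 -6 6 12 → min -7
-7 -6 6 12 11 → min -7
-6 6 12 11 4 → min -6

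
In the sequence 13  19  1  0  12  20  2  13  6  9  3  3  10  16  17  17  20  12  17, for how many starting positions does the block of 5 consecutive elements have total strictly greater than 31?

13 19 1 0 12 → sum 45  > 31 ✓
19 1 0 12 20 → sum 52  > 31 ✓
1 0 12 20 2 → sum 35  > 31 ✓
0 12 20 2 13 → sum 47  > 31 ✓
12 20 2 13 6 → sum 53  > 31 ✓
20 2 13 6 9 → sum 50  > 31 ✓
2 13 6 9 3 → sum 33  > 31 ✓
13 6 9 3 3 → sum 34  > 31 ✓
6 9 3 3 10 → sum 31
9 3 3 10 16 → sum 41  > 31 ✓
3 3 10 16 17 → sum 49  > 31 ✓
3 10 16 17 17 → sum 63  > 31 ✓
10 16 17 17 20 → sum 80  > 31 ✓
16 17 17 20 12 → sum 82  > 31 ✓
17 17 20 12 17 → sum 83  > 31 ✓
14 windows satisfy the condition.

14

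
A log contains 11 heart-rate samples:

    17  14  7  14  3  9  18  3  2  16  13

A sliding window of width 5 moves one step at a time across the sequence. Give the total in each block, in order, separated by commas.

55, 47, 51, 47, 35, 48, 52

[17, 14, 7, 14, 3] → sum 55
[14, 7, 14, 3, 9] → sum 47
[7, 14, 3, 9, 18] → sum 51
[14, 3, 9, 18, 3] → sum 47
[3, 9, 18, 3, 2] → sum 35
[9, 18, 3, 2, 16] → sum 48
[18, 3, 2, 16, 13] → sum 52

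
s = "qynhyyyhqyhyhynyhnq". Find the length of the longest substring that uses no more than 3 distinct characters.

11

add q: window [q] (1 distinct), len 1
add y: window [q, y] (2 distinct), len 2
add n: window [q, y, n] (3 distinct), len 3
add h: window [y, n, h] (3 distinct), len 3
add y: window [y, n, h, y] (3 distinct), len 4
add y: window [y, n, h, y, y] (3 distinct), len 5
add y: window [y, n, h, y, y, y] (3 distinct), len 6
add h: window [y, n, h, y, y, y, h] (3 distinct), len 7
add q: window [h, y, y, y, h, q] (3 distinct), len 6
add y: window [h, y, y, y, h, q, y] (3 distinct), len 7
add h: window [h, y, y, y, h, q, y, h] (3 distinct), len 8
add y: window [h, y, y, y, h, q, y, h, y] (3 distinct), len 9
add h: window [h, y, y, y, h, q, y, h, y, h] (3 distinct), len 10
add y: window [h, y, y, y, h, q, y, h, y, h, y] (3 distinct), len 11
add n: window [y, h, y, h, y, n] (3 distinct), len 6
add y: window [y, h, y, h, y, n, y] (3 distinct), len 7
add h: window [y, h, y, h, y, n, y, h] (3 distinct), len 8
add n: window [y, h, y, h, y, n, y, h, n] (3 distinct), len 9
add q: window [h, n, q] (3 distinct), len 3
Longest length with ≤3 distinct: 11.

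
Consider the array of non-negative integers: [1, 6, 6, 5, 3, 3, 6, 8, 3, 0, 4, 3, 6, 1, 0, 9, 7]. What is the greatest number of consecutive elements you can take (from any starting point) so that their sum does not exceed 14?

[1] sum 1 len 1
[1, 6] sum 7 len 2
[1, 6, 6] sum 13 len 3
[6, 5] sum 11 len 2
[6, 5, 3] sum 14 len 3
[5, 3, 3] sum 11 len 3
[3, 3, 6] sum 12 len 3
[6, 8] sum 14 len 2
[8, 3] sum 11 len 2
[8, 3, 0] sum 11 len 3
[3, 0, 4] sum 7 len 3
[3, 0, 4, 3] sum 10 len 4
[0, 4, 3, 6] sum 13 len 4
[0, 4, 3, 6, 1] sum 14 len 5
[0, 4, 3, 6, 1, 0] sum 14 len 6
[1, 0, 9] sum 10 len 3
[7] sum 7 len 1
Longest length seen: 6.

6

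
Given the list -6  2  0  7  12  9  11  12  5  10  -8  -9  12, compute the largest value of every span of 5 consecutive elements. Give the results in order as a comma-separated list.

Sliding a size-5 window across the 13 values:
-6 2 0 7 12 → max 12
2 0 7 12 9 → max 12
0 7 12 9 11 → max 12
7 12 9 11 12 → max 12
12 9 11 12 5 → max 12
9 11 12 5 10 → max 12
11 12 5 10 -8 → max 12
12 5 10 -8 -9 → max 12
5 10 -8 -9 12 → max 12

12, 12, 12, 12, 12, 12, 12, 12, 12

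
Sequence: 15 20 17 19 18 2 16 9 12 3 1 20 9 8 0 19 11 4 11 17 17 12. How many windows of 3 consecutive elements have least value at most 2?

9

[15, 20, 17] → min 15
[20, 17, 19] → min 17
[17, 19, 18] → min 17
[19, 18, 2] → min 2  ≤ 2 ✓
[18, 2, 16] → min 2  ≤ 2 ✓
[2, 16, 9] → min 2  ≤ 2 ✓
[16, 9, 12] → min 9
[9, 12, 3] → min 3
[12, 3, 1] → min 1  ≤ 2 ✓
[3, 1, 20] → min 1  ≤ 2 ✓
[1, 20, 9] → min 1  ≤ 2 ✓
[20, 9, 8] → min 8
[9, 8, 0] → min 0  ≤ 2 ✓
[8, 0, 19] → min 0  ≤ 2 ✓
[0, 19, 11] → min 0  ≤ 2 ✓
[19, 11, 4] → min 4
[11, 4, 11] → min 4
[4, 11, 17] → min 4
[11, 17, 17] → min 11
[17, 17, 12] → min 12
9 windows satisfy the condition.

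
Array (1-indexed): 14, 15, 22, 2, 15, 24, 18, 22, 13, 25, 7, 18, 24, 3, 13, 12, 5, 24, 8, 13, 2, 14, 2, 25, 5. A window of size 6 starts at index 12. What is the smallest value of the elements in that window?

3

Elements at indices 12..17: 18, 24, 3, 13, 12, 5
min(18, 24, 3, 13, 12, 5) = 3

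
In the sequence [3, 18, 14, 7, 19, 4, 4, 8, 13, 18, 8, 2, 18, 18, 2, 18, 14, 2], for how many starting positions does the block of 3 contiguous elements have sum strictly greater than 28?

11

(3, 18, 14) → sum 35  > 28 ✓
(18, 14, 7) → sum 39  > 28 ✓
(14, 7, 19) → sum 40  > 28 ✓
(7, 19, 4) → sum 30  > 28 ✓
(19, 4, 4) → sum 27
(4, 4, 8) → sum 16
(4, 8, 13) → sum 25
(8, 13, 18) → sum 39  > 28 ✓
(13, 18, 8) → sum 39  > 28 ✓
(18, 8, 2) → sum 28
(8, 2, 18) → sum 28
(2, 18, 18) → sum 38  > 28 ✓
(18, 18, 2) → sum 38  > 28 ✓
(18, 2, 18) → sum 38  > 28 ✓
(2, 18, 14) → sum 34  > 28 ✓
(18, 14, 2) → sum 34  > 28 ✓
11 windows satisfy the condition.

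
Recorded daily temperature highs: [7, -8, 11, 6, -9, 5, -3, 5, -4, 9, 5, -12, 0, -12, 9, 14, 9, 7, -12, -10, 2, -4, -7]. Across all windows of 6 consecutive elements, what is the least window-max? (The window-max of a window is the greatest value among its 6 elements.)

6

(7, -8, 11, 6, -9, 5) → max 11
(-8, 11, 6, -9, 5, -3) → max 11
(11, 6, -9, 5, -3, 5) → max 11
(6, -9, 5, -3, 5, -4) → max 6
(-9, 5, -3, 5, -4, 9) → max 9
(5, -3, 5, -4, 9, 5) → max 9
(-3, 5, -4, 9, 5, -12) → max 9
(5, -4, 9, 5, -12, 0) → max 9
(-4, 9, 5, -12, 0, -12) → max 9
(9, 5, -12, 0, -12, 9) → max 9
(5, -12, 0, -12, 9, 14) → max 14
(-12, 0, -12, 9, 14, 9) → max 14
(0, -12, 9, 14, 9, 7) → max 14
(-12, 9, 14, 9, 7, -12) → max 14
(9, 14, 9, 7, -12, -10) → max 14
(14, 9, 7, -12, -10, 2) → max 14
(9, 7, -12, -10, 2, -4) → max 9
(7, -12, -10, 2, -4, -7) → max 7
Least of these is 6.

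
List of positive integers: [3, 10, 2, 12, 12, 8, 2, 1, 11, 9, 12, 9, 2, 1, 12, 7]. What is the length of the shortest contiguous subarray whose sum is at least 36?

add 3: running sum 3 < 36
add 10: running sum 13 < 36
add 2: running sum 15 < 36
add 12: running sum 27 < 36
add 12: shortest ending here [10, 2, 12, 12] sum 36, len 4
add 8: shortest ending here [10, 2, 12, 12, 8] sum 44, len 5
add 2: shortest ending here [2, 12, 12, 8, 2] sum 36, len 5
add 1: shortest ending here [2, 12, 12, 8, 2, 1] sum 37, len 6
add 11: shortest ending here [12, 12, 8, 2, 1, 11] sum 46, len 6
add 9: shortest ending here [12, 8, 2, 1, 11, 9] sum 43, len 6
add 12: shortest ending here [8, 2, 1, 11, 9, 12] sum 43, len 6
add 9: shortest ending here [11, 9, 12, 9] sum 41, len 4
add 2: shortest ending here [11, 9, 12, 9, 2] sum 43, len 5
add 1: shortest ending here [11, 9, 12, 9, 2, 1] sum 44, len 6
add 12: shortest ending here [12, 9, 2, 1, 12] sum 36, len 5
add 7: shortest ending here [12, 9, 2, 1, 12, 7] sum 43, len 6
Shortest qualifying length: 4.

4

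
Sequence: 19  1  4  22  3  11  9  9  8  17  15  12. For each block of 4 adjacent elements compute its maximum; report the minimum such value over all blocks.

11

[19, 1, 4, 22] → max 22
[1, 4, 22, 3] → max 22
[4, 22, 3, 11] → max 22
[22, 3, 11, 9] → max 22
[3, 11, 9, 9] → max 11
[11, 9, 9, 8] → max 11
[9, 9, 8, 17] → max 17
[9, 8, 17, 15] → max 17
[8, 17, 15, 12] → max 17
Minimum of these is 11.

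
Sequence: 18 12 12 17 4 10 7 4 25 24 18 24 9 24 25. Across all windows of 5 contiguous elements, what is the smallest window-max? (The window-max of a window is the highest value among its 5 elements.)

17

18 12 12 17 4 → max 18
12 12 17 4 10 → max 17
12 17 4 10 7 → max 17
17 4 10 7 4 → max 17
4 10 7 4 25 → max 25
10 7 4 25 24 → max 25
7 4 25 24 18 → max 25
4 25 24 18 24 → max 25
25 24 18 24 9 → max 25
24 18 24 9 24 → max 24
18 24 9 24 25 → max 25
Smallest of these is 17.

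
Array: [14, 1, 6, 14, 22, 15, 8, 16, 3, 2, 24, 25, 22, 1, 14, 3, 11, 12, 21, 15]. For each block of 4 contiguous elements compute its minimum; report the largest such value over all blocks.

Each size-4 window and its min:
[14, 1, 6, 14] → min 1
[1, 6, 14, 22] → min 1
[6, 14, 22, 15] → min 6
[14, 22, 15, 8] → min 8
[22, 15, 8, 16] → min 8
[15, 8, 16, 3] → min 3
[8, 16, 3, 2] → min 2
[16, 3, 2, 24] → min 2
[3, 2, 24, 25] → min 2
[2, 24, 25, 22] → min 2
[24, 25, 22, 1] → min 1
[25, 22, 1, 14] → min 1
[22, 1, 14, 3] → min 1
[1, 14, 3, 11] → min 1
[14, 3, 11, 12] → min 3
[3, 11, 12, 21] → min 3
[11, 12, 21, 15] → min 11
Largest of these is 11.

11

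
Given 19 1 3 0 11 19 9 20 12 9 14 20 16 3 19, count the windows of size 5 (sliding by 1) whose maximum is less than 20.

19 1 3 0 11 → max 19  < 20 ✓
1 3 0 11 19 → max 19  < 20 ✓
3 0 11 19 9 → max 19  < 20 ✓
0 11 19 9 20 → max 20
11 19 9 20 12 → max 20
19 9 20 12 9 → max 20
9 20 12 9 14 → max 20
20 12 9 14 20 → max 20
12 9 14 20 16 → max 20
9 14 20 16 3 → max 20
14 20 16 3 19 → max 20
3 windows satisfy the condition.

3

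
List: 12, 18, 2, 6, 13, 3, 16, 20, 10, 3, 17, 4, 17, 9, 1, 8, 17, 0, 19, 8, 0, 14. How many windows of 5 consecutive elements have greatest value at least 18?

11

[12, 18, 2, 6, 13] → max 18  ≥ 18 ✓
[18, 2, 6, 13, 3] → max 18  ≥ 18 ✓
[2, 6, 13, 3, 16] → max 16
[6, 13, 3, 16, 20] → max 20  ≥ 18 ✓
[13, 3, 16, 20, 10] → max 20  ≥ 18 ✓
[3, 16, 20, 10, 3] → max 20  ≥ 18 ✓
[16, 20, 10, 3, 17] → max 20  ≥ 18 ✓
[20, 10, 3, 17, 4] → max 20  ≥ 18 ✓
[10, 3, 17, 4, 17] → max 17
[3, 17, 4, 17, 9] → max 17
[17, 4, 17, 9, 1] → max 17
[4, 17, 9, 1, 8] → max 17
[17, 9, 1, 8, 17] → max 17
[9, 1, 8, 17, 0] → max 17
[1, 8, 17, 0, 19] → max 19  ≥ 18 ✓
[8, 17, 0, 19, 8] → max 19  ≥ 18 ✓
[17, 0, 19, 8, 0] → max 19  ≥ 18 ✓
[0, 19, 8, 0, 14] → max 19  ≥ 18 ✓
11 windows satisfy the condition.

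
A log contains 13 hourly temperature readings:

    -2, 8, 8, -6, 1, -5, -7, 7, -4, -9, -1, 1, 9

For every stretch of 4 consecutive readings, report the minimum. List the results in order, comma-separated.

-6, -6, -6, -7, -7, -7, -9, -9, -9, -9

Sliding a size-4 window across the 13 values:
-2 8 8 -6 → min -6
8 8 -6 1 → min -6
8 -6 1 -5 → min -6
-6 1 -5 -7 → min -7
1 -5 -7 7 → min -7
-5 -7 7 -4 → min -7
-7 7 -4 -9 → min -9
7 -4 -9 -1 → min -9
-4 -9 -1 1 → min -9
-9 -1 1 9 → min -9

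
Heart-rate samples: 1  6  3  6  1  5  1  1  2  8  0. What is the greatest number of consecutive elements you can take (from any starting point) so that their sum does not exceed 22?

→ 1: sum 1, len 1
→ 6: sum 7, len 2
→ 3: sum 10, len 3
→ 6: sum 16, len 4
→ 1: sum 17, len 5
→ 5: sum 22, len 6
→ 1 (dropped 1): sum 22, len 6
→ 1 (dropped 6): sum 17, len 6
→ 2: sum 19, len 7
→ 8 (dropped 3, 6): sum 18, len 6
→ 0: sum 18, len 7
Longest length seen: 7.

7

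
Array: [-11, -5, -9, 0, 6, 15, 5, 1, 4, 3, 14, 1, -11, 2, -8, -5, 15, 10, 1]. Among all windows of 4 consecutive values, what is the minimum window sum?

-25

-11 -5 -9 0 → sum -25
-5 -9 0 6 → sum -8
-9 0 6 15 → sum 12
0 6 15 5 → sum 26
6 15 5 1 → sum 27
15 5 1 4 → sum 25
5 1 4 3 → sum 13
1 4 3 14 → sum 22
4 3 14 1 → sum 22
3 14 1 -11 → sum 7
14 1 -11 2 → sum 6
1 -11 2 -8 → sum -16
-11 2 -8 -5 → sum -22
2 -8 -5 15 → sum 4
-8 -5 15 10 → sum 12
-5 15 10 1 → sum 21
Minimum of these is -25.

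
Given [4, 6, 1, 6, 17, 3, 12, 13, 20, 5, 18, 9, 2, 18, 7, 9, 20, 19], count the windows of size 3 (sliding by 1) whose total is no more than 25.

[4, 6, 1] → sum 11  ≤ 25 ✓
[6, 1, 6] → sum 13  ≤ 25 ✓
[1, 6, 17] → sum 24  ≤ 25 ✓
[6, 17, 3] → sum 26
[17, 3, 12] → sum 32
[3, 12, 13] → sum 28
[12, 13, 20] → sum 45
[13, 20, 5] → sum 38
[20, 5, 18] → sum 43
[5, 18, 9] → sum 32
[18, 9, 2] → sum 29
[9, 2, 18] → sum 29
[2, 18, 7] → sum 27
[18, 7, 9] → sum 34
[7, 9, 20] → sum 36
[9, 20, 19] → sum 48
3 windows satisfy the condition.

3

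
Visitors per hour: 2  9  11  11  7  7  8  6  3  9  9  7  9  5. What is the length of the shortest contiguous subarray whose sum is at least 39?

5

add 2: running sum 2 < 39
add 9: running sum 11 < 39
add 11: running sum 22 < 39
add 11: running sum 33 < 39
add 7: shortest ending here [2, 9, 11, 11, 7] sum 40, len 5
add 7: shortest ending here [9, 11, 11, 7, 7] sum 45, len 5
add 8: shortest ending here [11, 11, 7, 7, 8] sum 44, len 5
add 6: shortest ending here [11, 7, 7, 8, 6] sum 39, len 5
add 3: shortest ending here [11, 7, 7, 8, 6, 3] sum 42, len 6
add 9: shortest ending here [7, 7, 8, 6, 3, 9] sum 40, len 6
add 9: shortest ending here [7, 8, 6, 3, 9, 9] sum 42, len 6
add 7: shortest ending here [8, 6, 3, 9, 9, 7] sum 42, len 6
add 9: shortest ending here [6, 3, 9, 9, 7, 9] sum 43, len 6
add 5: shortest ending here [9, 9, 7, 9, 5] sum 39, len 5
Shortest qualifying length: 5.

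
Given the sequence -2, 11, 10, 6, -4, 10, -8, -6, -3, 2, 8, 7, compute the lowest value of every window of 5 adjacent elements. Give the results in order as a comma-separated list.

-4, -4, -8, -8, -8, -8, -8, -6

(-2, 11, 10, 6, -4) → min -4
(11, 10, 6, -4, 10) → min -4
(10, 6, -4, 10, -8) → min -8
(6, -4, 10, -8, -6) → min -8
(-4, 10, -8, -6, -3) → min -8
(10, -8, -6, -3, 2) → min -8
(-8, -6, -3, 2, 8) → min -8
(-6, -3, 2, 8, 7) → min -6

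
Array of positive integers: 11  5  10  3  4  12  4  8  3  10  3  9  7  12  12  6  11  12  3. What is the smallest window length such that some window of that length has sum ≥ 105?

13

Extend right; whenever the sum reaches 105, record the length and shrink from the left:
add 11: running sum 11 < 105
add 5: running sum 16 < 105
add 10: running sum 26 < 105
add 3: running sum 29 < 105
add 4: running sum 33 < 105
add 12: running sum 45 < 105
add 4: running sum 49 < 105
add 8: running sum 57 < 105
add 3: running sum 60 < 105
add 10: running sum 70 < 105
add 3: running sum 73 < 105
add 9: running sum 82 < 105
add 7: running sum 89 < 105
add 12: running sum 101 < 105
end 14: [11, 5, 10, 3, 4, 12, 4, 8, 3, 10, 3, 9, 7, 12, 12] sum 113, len 15
end 15: [5, 10, 3, 4, 12, 4, 8, 3, 10, 3, 9, 7, 12, 12, 6] sum 108, len 15
end 16: [10, 3, 4, 12, 4, 8, 3, 10, 3, 9, 7, 12, 12, 6, 11] sum 114, len 15
end 17: [12, 4, 8, 3, 10, 3, 9, 7, 12, 12, 6, 11, 12] sum 109, len 13
end 18: [12, 4, 8, 3, 10, 3, 9, 7, 12, 12, 6, 11, 12, 3] sum 112, len 14
Shortest qualifying length: 13.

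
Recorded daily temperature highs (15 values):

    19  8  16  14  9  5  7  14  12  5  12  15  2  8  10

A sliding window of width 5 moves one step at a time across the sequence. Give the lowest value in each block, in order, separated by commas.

8, 5, 5, 5, 5, 5, 5, 5, 2, 2, 2

19 8 16 14 9 → min 8
8 16 14 9 5 → min 5
16 14 9 5 7 → min 5
14 9 5 7 14 → min 5
9 5 7 14 12 → min 5
5 7 14 12 5 → min 5
7 14 12 5 12 → min 5
14 12 5 12 15 → min 5
12 5 12 15 2 → min 2
5 12 15 2 8 → min 2
12 15 2 8 10 → min 2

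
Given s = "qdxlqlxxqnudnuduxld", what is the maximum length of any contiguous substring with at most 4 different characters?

9

Extend right; when distinct count exceeds 4, shrink from the left:
[q] 1 distinct, len 1
[q, d] 2 distinct, len 2
[q, d, x] 3 distinct, len 3
[q, d, x, l] 4 distinct, len 4
[q, d, x, l, q] 4 distinct, len 5
[q, d, x, l, q, l] 4 distinct, len 6
[q, d, x, l, q, l, x] 4 distinct, len 7
[q, d, x, l, q, l, x, x] 4 distinct, len 8
[q, d, x, l, q, l, x, x, q] 4 distinct, len 9
[x, l, q, l, x, x, q, n] 4 distinct, len 8
[x, x, q, n, u] 4 distinct, len 5
[q, n, u, d] 4 distinct, len 4
[q, n, u, d, n] 4 distinct, len 5
[q, n, u, d, n, u] 4 distinct, len 6
[q, n, u, d, n, u, d] 4 distinct, len 7
[q, n, u, d, n, u, d, u] 4 distinct, len 8
[n, u, d, n, u, d, u, x] 4 distinct, len 8
[u, d, u, x, l] 4 distinct, len 5
[u, d, u, x, l, d] 4 distinct, len 6
Longest length with ≤4 distinct: 9.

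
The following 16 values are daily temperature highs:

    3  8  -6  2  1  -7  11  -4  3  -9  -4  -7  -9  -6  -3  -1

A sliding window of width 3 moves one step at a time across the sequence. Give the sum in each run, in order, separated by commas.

5, 4, -3, -4, 5, 0, 10, -10, -10, -20, -20, -22, -18, -10

3 8 -6 → sum 5
8 -6 2 → sum 4
-6 2 1 → sum -3
2 1 -7 → sum -4
1 -7 11 → sum 5
-7 11 -4 → sum 0
11 -4 3 → sum 10
-4 3 -9 → sum -10
3 -9 -4 → sum -10
-9 -4 -7 → sum -20
-4 -7 -9 → sum -20
-7 -9 -6 → sum -22
-9 -6 -3 → sum -18
-6 -3 -1 → sum -10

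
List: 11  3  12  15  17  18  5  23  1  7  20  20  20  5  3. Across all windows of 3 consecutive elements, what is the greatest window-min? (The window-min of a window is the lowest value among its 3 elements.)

20

[11, 3, 12] → min 3
[3, 12, 15] → min 3
[12, 15, 17] → min 12
[15, 17, 18] → min 15
[17, 18, 5] → min 5
[18, 5, 23] → min 5
[5, 23, 1] → min 1
[23, 1, 7] → min 1
[1, 7, 20] → min 1
[7, 20, 20] → min 7
[20, 20, 20] → min 20
[20, 20, 5] → min 5
[20, 5, 3] → min 3
Greatest of these is 20.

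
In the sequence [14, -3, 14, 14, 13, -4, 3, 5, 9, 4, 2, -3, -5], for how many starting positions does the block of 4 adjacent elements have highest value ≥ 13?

(14, -3, 14, 14) → max 14  ≥ 13 ✓
(-3, 14, 14, 13) → max 14  ≥ 13 ✓
(14, 14, 13, -4) → max 14  ≥ 13 ✓
(14, 13, -4, 3) → max 14  ≥ 13 ✓
(13, -4, 3, 5) → max 13  ≥ 13 ✓
(-4, 3, 5, 9) → max 9
(3, 5, 9, 4) → max 9
(5, 9, 4, 2) → max 9
(9, 4, 2, -3) → max 9
(4, 2, -3, -5) → max 4
5 windows satisfy the condition.

5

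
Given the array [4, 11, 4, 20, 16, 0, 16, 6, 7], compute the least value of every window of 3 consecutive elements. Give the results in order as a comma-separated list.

4 11 4 → min 4
11 4 20 → min 4
4 20 16 → min 4
20 16 0 → min 0
16 0 16 → min 0
0 16 6 → min 0
16 6 7 → min 6

4, 4, 4, 0, 0, 0, 6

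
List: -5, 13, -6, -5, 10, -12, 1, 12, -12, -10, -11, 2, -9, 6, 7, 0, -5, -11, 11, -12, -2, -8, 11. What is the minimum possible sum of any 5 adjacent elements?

-40

Each size-5 window and its sum:
[-5, 13, -6, -5, 10] → sum 7
[13, -6, -5, 10, -12] → sum 0
[-6, -5, 10, -12, 1] → sum -12
[-5, 10, -12, 1, 12] → sum 6
[10, -12, 1, 12, -12] → sum -1
[-12, 1, 12, -12, -10] → sum -21
[1, 12, -12, -10, -11] → sum -20
[12, -12, -10, -11, 2] → sum -19
[-12, -10, -11, 2, -9] → sum -40
[-10, -11, 2, -9, 6] → sum -22
[-11, 2, -9, 6, 7] → sum -5
[2, -9, 6, 7, 0] → sum 6
[-9, 6, 7, 0, -5] → sum -1
[6, 7, 0, -5, -11] → sum -3
[7, 0, -5, -11, 11] → sum 2
[0, -5, -11, 11, -12] → sum -17
[-5, -11, 11, -12, -2] → sum -19
[-11, 11, -12, -2, -8] → sum -22
[11, -12, -2, -8, 11] → sum 0
Minimum of these is -40.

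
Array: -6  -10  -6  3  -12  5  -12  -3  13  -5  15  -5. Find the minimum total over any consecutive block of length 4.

-25

-6 -10 -6 3 → sum -19
-10 -6 3 -12 → sum -25
-6 3 -12 5 → sum -10
3 -12 5 -12 → sum -16
-12 5 -12 -3 → sum -22
5 -12 -3 13 → sum 3
-12 -3 13 -5 → sum -7
-3 13 -5 15 → sum 20
13 -5 15 -5 → sum 18
Minimum of these is -25.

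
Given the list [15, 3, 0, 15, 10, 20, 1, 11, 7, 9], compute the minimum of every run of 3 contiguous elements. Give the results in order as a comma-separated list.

0, 0, 0, 10, 1, 1, 1, 7

(15, 3, 0) → min 0
(3, 0, 15) → min 0
(0, 15, 10) → min 0
(15, 10, 20) → min 10
(10, 20, 1) → min 1
(20, 1, 11) → min 1
(1, 11, 7) → min 1
(11, 7, 9) → min 7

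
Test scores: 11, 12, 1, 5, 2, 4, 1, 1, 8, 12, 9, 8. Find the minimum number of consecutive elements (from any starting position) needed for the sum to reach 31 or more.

4

add 11: running sum 11 < 31
add 12: running sum 23 < 31
add 1: running sum 24 < 31
add 5: running sum 29 < 31
end 4: [11, 12, 1, 5, 2] sum 31, len 5
end 5: [11, 12, 1, 5, 2, 4] sum 35, len 6
end 6: [11, 12, 1, 5, 2, 4, 1] sum 36, len 7
end 7: [11, 12, 1, 5, 2, 4, 1, 1] sum 37, len 8
end 8: [12, 1, 5, 2, 4, 1, 1, 8] sum 34, len 8
end 9: [5, 2, 4, 1, 1, 8, 12] sum 33, len 7
end 10: [1, 1, 8, 12, 9] sum 31, len 5
end 11: [8, 12, 9, 8] sum 37, len 4
Shortest qualifying length: 4.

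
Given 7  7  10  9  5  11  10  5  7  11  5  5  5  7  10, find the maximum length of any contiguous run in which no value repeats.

5

add 7: [7] len 1
add 7 (repeat 7, move left end past it): [7] len 1
add 10: [7, 10] len 2
add 9: [7, 10, 9] len 3
add 5: [7, 10, 9, 5] len 4
add 11: [7, 10, 9, 5, 11] len 5
add 10 (repeat 10, move left end past it): [9, 5, 11, 10] len 4
add 5 (repeat 5, move left end past it): [11, 10, 5] len 3
add 7: [11, 10, 5, 7] len 4
add 11 (repeat 11, move left end past it): [10, 5, 7, 11] len 4
add 5 (repeat 5, move left end past it): [7, 11, 5] len 3
add 5 (repeat 5, move left end past it): [5] len 1
add 5 (repeat 5, move left end past it): [5] len 1
add 7: [5, 7] len 2
add 10: [5, 7, 10] len 3
Longest all-distinct length: 5.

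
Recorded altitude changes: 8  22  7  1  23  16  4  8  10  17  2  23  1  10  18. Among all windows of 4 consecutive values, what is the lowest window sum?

36

[8, 22, 7, 1] → sum 38
[22, 7, 1, 23] → sum 53
[7, 1, 23, 16] → sum 47
[1, 23, 16, 4] → sum 44
[23, 16, 4, 8] → sum 51
[16, 4, 8, 10] → sum 38
[4, 8, 10, 17] → sum 39
[8, 10, 17, 2] → sum 37
[10, 17, 2, 23] → sum 52
[17, 2, 23, 1] → sum 43
[2, 23, 1, 10] → sum 36
[23, 1, 10, 18] → sum 52
Lowest of these is 36.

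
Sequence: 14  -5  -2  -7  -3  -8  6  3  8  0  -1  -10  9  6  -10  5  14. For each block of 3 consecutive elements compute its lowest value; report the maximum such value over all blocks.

3

(14, -5, -2) → min -5
(-5, -2, -7) → min -7
(-2, -7, -3) → min -7
(-7, -3, -8) → min -8
(-3, -8, 6) → min -8
(-8, 6, 3) → min -8
(6, 3, 8) → min 3
(3, 8, 0) → min 0
(8, 0, -1) → min -1
(0, -1, -10) → min -10
(-1, -10, 9) → min -10
(-10, 9, 6) → min -10
(9, 6, -10) → min -10
(6, -10, 5) → min -10
(-10, 5, 14) → min -10
Maximum of these is 3.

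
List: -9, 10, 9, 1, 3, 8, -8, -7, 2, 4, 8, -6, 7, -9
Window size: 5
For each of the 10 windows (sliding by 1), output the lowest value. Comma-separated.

-9, 1, -8, -8, -8, -8, -8, -7, -6, -9

(-9, 10, 9, 1, 3) → min -9
(10, 9, 1, 3, 8) → min 1
(9, 1, 3, 8, -8) → min -8
(1, 3, 8, -8, -7) → min -8
(3, 8, -8, -7, 2) → min -8
(8, -8, -7, 2, 4) → min -8
(-8, -7, 2, 4, 8) → min -8
(-7, 2, 4, 8, -6) → min -7
(2, 4, 8, -6, 7) → min -6
(4, 8, -6, 7, -9) → min -9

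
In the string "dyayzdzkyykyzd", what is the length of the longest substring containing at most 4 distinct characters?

11

add d: window [d] (1 distinct), len 1
add y: window [d, y] (2 distinct), len 2
add a: window [d, y, a] (3 distinct), len 3
add y: window [d, y, a, y] (3 distinct), len 4
add z: window [d, y, a, y, z] (4 distinct), len 5
add d: window [d, y, a, y, z, d] (4 distinct), len 6
add z: window [d, y, a, y, z, d, z] (4 distinct), len 7
add k: window [y, z, d, z, k] (4 distinct), len 5
add y: window [y, z, d, z, k, y] (4 distinct), len 6
add y: window [y, z, d, z, k, y, y] (4 distinct), len 7
add k: window [y, z, d, z, k, y, y, k] (4 distinct), len 8
add y: window [y, z, d, z, k, y, y, k, y] (4 distinct), len 9
add z: window [y, z, d, z, k, y, y, k, y, z] (4 distinct), len 10
add d: window [y, z, d, z, k, y, y, k, y, z, d] (4 distinct), len 11
Longest length with ≤4 distinct: 11.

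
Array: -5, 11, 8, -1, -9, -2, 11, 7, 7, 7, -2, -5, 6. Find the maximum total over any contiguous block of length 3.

25

[-5, 11, 8] → sum 14
[11, 8, -1] → sum 18
[8, -1, -9] → sum -2
[-1, -9, -2] → sum -12
[-9, -2, 11] → sum 0
[-2, 11, 7] → sum 16
[11, 7, 7] → sum 25
[7, 7, 7] → sum 21
[7, 7, -2] → sum 12
[7, -2, -5] → sum 0
[-2, -5, 6] → sum -1
Maximum of these is 25.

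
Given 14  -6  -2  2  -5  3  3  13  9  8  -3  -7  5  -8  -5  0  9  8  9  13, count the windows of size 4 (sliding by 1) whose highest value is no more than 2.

1

[14, -6, -2, 2] → max 14
[-6, -2, 2, -5] → max 2  ≤ 2 ✓
[-2, 2, -5, 3] → max 3
[2, -5, 3, 3] → max 3
[-5, 3, 3, 13] → max 13
[3, 3, 13, 9] → max 13
[3, 13, 9, 8] → max 13
[13, 9, 8, -3] → max 13
[9, 8, -3, -7] → max 9
[8, -3, -7, 5] → max 8
[-3, -7, 5, -8] → max 5
[-7, 5, -8, -5] → max 5
[5, -8, -5, 0] → max 5
[-8, -5, 0, 9] → max 9
[-5, 0, 9, 8] → max 9
[0, 9, 8, 9] → max 9
[9, 8, 9, 13] → max 13
1 window satisfy the condition.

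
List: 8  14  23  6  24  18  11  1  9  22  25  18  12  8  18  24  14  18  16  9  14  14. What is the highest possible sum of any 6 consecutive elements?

Window sums for each of the 17 positions:
8 14 23 6 24 18 → sum 93
14 23 6 24 18 11 → sum 96
23 6 24 18 11 1 → sum 83
6 24 18 11 1 9 → sum 69
24 18 11 1 9 22 → sum 85
18 11 1 9 22 25 → sum 86
11 1 9 22 25 18 → sum 86
1 9 22 25 18 12 → sum 87
9 22 25 18 12 8 → sum 94
22 25 18 12 8 18 → sum 103
25 18 12 8 18 24 → sum 105
18 12 8 18 24 14 → sum 94
12 8 18 24 14 18 → sum 94
8 18 24 14 18 16 → sum 98
18 24 14 18 16 9 → sum 99
24 14 18 16 9 14 → sum 95
14 18 16 9 14 14 → sum 85
Highest of these is 105.

105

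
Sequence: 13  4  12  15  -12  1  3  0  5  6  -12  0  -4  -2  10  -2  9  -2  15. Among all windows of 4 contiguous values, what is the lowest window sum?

[13, 4, 12, 15] → sum 44
[4, 12, 15, -12] → sum 19
[12, 15, -12, 1] → sum 16
[15, -12, 1, 3] → sum 7
[-12, 1, 3, 0] → sum -8
[1, 3, 0, 5] → sum 9
[3, 0, 5, 6] → sum 14
[0, 5, 6, -12] → sum -1
[5, 6, -12, 0] → sum -1
[6, -12, 0, -4] → sum -10
[-12, 0, -4, -2] → sum -18
[0, -4, -2, 10] → sum 4
[-4, -2, 10, -2] → sum 2
[-2, 10, -2, 9] → sum 15
[10, -2, 9, -2] → sum 15
[-2, 9, -2, 15] → sum 20
Lowest of these is -18.

-18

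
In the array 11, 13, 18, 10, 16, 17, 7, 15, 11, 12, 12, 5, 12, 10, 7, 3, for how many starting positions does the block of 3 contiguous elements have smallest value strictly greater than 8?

6

[11, 13, 18] → min 11  > 8 ✓
[13, 18, 10] → min 10  > 8 ✓
[18, 10, 16] → min 10  > 8 ✓
[10, 16, 17] → min 10  > 8 ✓
[16, 17, 7] → min 7
[17, 7, 15] → min 7
[7, 15, 11] → min 7
[15, 11, 12] → min 11  > 8 ✓
[11, 12, 12] → min 11  > 8 ✓
[12, 12, 5] → min 5
[12, 5, 12] → min 5
[5, 12, 10] → min 5
[12, 10, 7] → min 7
[10, 7, 3] → min 3
6 windows satisfy the condition.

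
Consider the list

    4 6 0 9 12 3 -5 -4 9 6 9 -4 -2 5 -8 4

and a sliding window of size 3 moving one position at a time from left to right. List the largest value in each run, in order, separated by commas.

[4, 6, 0] → max 6
[6, 0, 9] → max 9
[0, 9, 12] → max 12
[9, 12, 3] → max 12
[12, 3, -5] → max 12
[3, -5, -4] → max 3
[-5, -4, 9] → max 9
[-4, 9, 6] → max 9
[9, 6, 9] → max 9
[6, 9, -4] → max 9
[9, -4, -2] → max 9
[-4, -2, 5] → max 5
[-2, 5, -8] → max 5
[5, -8, 4] → max 5

6, 9, 12, 12, 12, 3, 9, 9, 9, 9, 9, 5, 5, 5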